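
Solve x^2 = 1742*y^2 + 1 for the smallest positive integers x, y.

First expand sqrt(1742) as a continued fraction. With x_i = (sqrt(1742) + m_i)/d_i and (m_0, d_0) = (0, 1): a_0 = floor(sqrt(1742)) = 41, since 41^2 = 1681 <= 1742 < 1764 = 42^2.
Iterate m_{i+1} = d_i*a_i - m_i, d_{i+1} = (1742 - m_{i+1}^2)/d_i, a_{i+1} = floor((a_0 + m_{i+1})/d_{i+1}):
  m_1 = 1*41 - 0 = 41, d_1 = (1742 - 41^2)/1 = 61/1 = 61, a_1 = floor((41 + 41)/61) = 1.
  m_2 = 61*1 - 41 = 20, d_2 = (1742 - 20^2)/61 = 1342/61 = 22, a_2 = floor((41 + 20)/22) = 2.
  m_3 = 22*2 - 20 = 24, d_3 = (1742 - 24^2)/22 = 1166/22 = 53, a_3 = floor((41 + 24)/53) = 1.
  m_4 = 53*1 - 24 = 29, d_4 = (1742 - 29^2)/53 = 901/53 = 17, a_4 = floor((41 + 29)/17) = 4.
  m_5 = 17*4 - 29 = 39, d_5 = (1742 - 39^2)/17 = 221/17 = 13, a_5 = floor((41 + 39)/13) = 6.
  m_6 = 13*6 - 39 = 39, d_6 = (1742 - 39^2)/13 = 221/13 = 17, a_6 = floor((41 + 39)/17) = 4.
  m_7 = 17*4 - 39 = 29, d_7 = (1742 - 29^2)/17 = 901/17 = 53, a_7 = floor((41 + 29)/53) = 1.
  m_8 = 53*1 - 29 = 24, d_8 = (1742 - 24^2)/53 = 1166/53 = 22, a_8 = floor((41 + 24)/22) = 2.
  m_9 = 22*2 - 24 = 20, d_9 = (1742 - 20^2)/22 = 1342/22 = 61, a_9 = floor((41 + 20)/61) = 1.
  m_10 = 61*1 - 20 = 41, d_10 = (1742 - 41^2)/61 = 61/61 = 1, a_10 = floor((41 + 41)/1) = 82.
  m_11 = 1*82 - 41 = 41, d_11 = (1742 - 41^2)/1 = 61/1 = 61: (m_11, d_11) = (m_1, d_1) = (41, 61), so from here the quotients repeat a_1, ..., a_10; the period length is 10.
So sqrt(1742) = [41; (1, 2, 1, 4, 6, 4, 1, 2, 1, 82)] with period length k = 10.
k is even, so the fundamental solution of x^2 - 1742y^2 = 1 is (p_{k-1}, q_{k-1}) = (p_9, q_9); compute convergents through index 9.
Convergents (p_i = a_i*p_{i-1} + p_{i-2}, q_i = a_i*q_{i-1} + q_{i-2} with p_{-2}=0, p_{-1}=1, q_{-2}=1, q_{-1}=0):
  i=0: a_0=41, p_0 = 41*1 + 0 = 41, q_0 = 41*0 + 1 = 1.
  i=1: a_1=1, p_1 = 1*41 + 1 = 42, q_1 = 1*1 + 0 = 1.
  i=2: a_2=2, p_2 = 2*42 + 41 = 125, q_2 = 2*1 + 1 = 3.
  i=3: a_3=1, p_3 = 1*125 + 42 = 167, q_3 = 1*3 + 1 = 4.
  i=4: a_4=4, p_4 = 4*167 + 125 = 793, q_4 = 4*4 + 3 = 19.
  i=5: a_5=6, p_5 = 6*793 + 167 = 4925, q_5 = 6*19 + 4 = 118.
  i=6: a_6=4, p_6 = 4*4925 + 793 = 20493, q_6 = 4*118 + 19 = 491.
  i=7: a_7=1, p_7 = 1*20493 + 4925 = 25418, q_7 = 1*491 + 118 = 609.
  i=8: a_8=2, p_8 = 2*25418 + 20493 = 71329, q_8 = 2*609 + 491 = 1709.
  i=9: a_9=1, p_9 = 1*71329 + 25418 = 96747, q_9 = 1*1709 + 609 = 2318.
Check: 96747^2 - 1742*2318^2 = 9359982009 - 9359982008 = 1, so (x, y) = (96747, 2318) solves the equation, and by the theorem it is the least positive solution.

(x, y) = (96747, 2318)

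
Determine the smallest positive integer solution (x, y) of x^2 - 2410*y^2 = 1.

First expand sqrt(2410) as a continued fraction. With x_i = (sqrt(2410) + m_i)/d_i and (m_0, d_0) = (0, 1): a_0 = floor(sqrt(2410)) = 49, since 49^2 = 2401 <= 2410 < 2500 = 50^2.
Iterate m_{i+1} = d_i*a_i - m_i, d_{i+1} = (2410 - m_{i+1}^2)/d_i, a_{i+1} = floor((a_0 + m_{i+1})/d_{i+1}):
  m_1 = 1*49 - 0 = 49, d_1 = (2410 - 49^2)/1 = 9/1 = 9, a_1 = floor((49 + 49)/9) = 10.
  m_2 = 9*10 - 49 = 41, d_2 = (2410 - 41^2)/9 = 729/9 = 81, a_2 = floor((49 + 41)/81) = 1.
  m_3 = 81*1 - 41 = 40, d_3 = (2410 - 40^2)/81 = 810/81 = 10, a_3 = floor((49 + 40)/10) = 8.
  m_4 = 10*8 - 40 = 40, d_4 = (2410 - 40^2)/10 = 810/10 = 81, a_4 = floor((49 + 40)/81) = 1.
  m_5 = 81*1 - 40 = 41, d_5 = (2410 - 41^2)/81 = 729/81 = 9, a_5 = floor((49 + 41)/9) = 10.
  m_6 = 9*10 - 41 = 49, d_6 = (2410 - 49^2)/9 = 9/9 = 1, a_6 = floor((49 + 49)/1) = 98.
  m_7 = 1*98 - 49 = 49, d_7 = (2410 - 49^2)/1 = 9/1 = 9: (m_7, d_7) = (m_1, d_1) = (49, 9), so from here the quotients repeat a_1, ..., a_6; the period length is 6.
So sqrt(2410) = [49; (10, 1, 8, 1, 10, 98)] with period length k = 6.
k is even, so the fundamental solution of x^2 - 2410y^2 = 1 is (p_{k-1}, q_{k-1}) = (p_5, q_5); compute convergents through index 5.
Convergents (p_i = a_i*p_{i-1} + p_{i-2}, q_i = a_i*q_{i-1} + q_{i-2} with p_{-2}=0, p_{-1}=1, q_{-2}=1, q_{-1}=0):
  i=0: a_0=49, p_0 = 49*1 + 0 = 49, q_0 = 49*0 + 1 = 1.
  i=1: a_1=10, p_1 = 10*49 + 1 = 491, q_1 = 10*1 + 0 = 10.
  i=2: a_2=1, p_2 = 1*491 + 49 = 540, q_2 = 1*10 + 1 = 11.
  i=3: a_3=8, p_3 = 8*540 + 491 = 4811, q_3 = 8*11 + 10 = 98.
  i=4: a_4=1, p_4 = 1*4811 + 540 = 5351, q_4 = 1*98 + 11 = 109.
  i=5: a_5=10, p_5 = 10*5351 + 4811 = 58321, q_5 = 10*109 + 98 = 1188.
Check: 58321^2 - 2410*1188^2 = 3401339041 - 3401339040 = 1, so (x, y) = (58321, 1188) solves the equation, and by the theorem it is the least positive solution.

(x, y) = (58321, 1188)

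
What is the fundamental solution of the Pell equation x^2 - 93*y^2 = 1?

First expand sqrt(93) as a continued fraction. With x_i = (sqrt(93) + m_i)/d_i and (m_0, d_0) = (0, 1): a_0 = floor(sqrt(93)) = 9, since 9^2 = 81 <= 93 < 100 = 10^2.
Iterate m_{i+1} = d_i*a_i - m_i, d_{i+1} = (93 - m_{i+1}^2)/d_i, a_{i+1} = floor((a_0 + m_{i+1})/d_{i+1}):
  m_1 = 1*9 - 0 = 9, d_1 = (93 - 9^2)/1 = 12/1 = 12, a_1 = floor((9 + 9)/12) = 1.
  m_2 = 12*1 - 9 = 3, d_2 = (93 - 3^2)/12 = 84/12 = 7, a_2 = floor((9 + 3)/7) = 1.
  m_3 = 7*1 - 3 = 4, d_3 = (93 - 4^2)/7 = 77/7 = 11, a_3 = floor((9 + 4)/11) = 1.
  m_4 = 11*1 - 4 = 7, d_4 = (93 - 7^2)/11 = 44/11 = 4, a_4 = floor((9 + 7)/4) = 4.
  m_5 = 4*4 - 7 = 9, d_5 = (93 - 9^2)/4 = 12/4 = 3, a_5 = floor((9 + 9)/3) = 6.
  m_6 = 3*6 - 9 = 9, d_6 = (93 - 9^2)/3 = 12/3 = 4, a_6 = floor((9 + 9)/4) = 4.
  m_7 = 4*4 - 9 = 7, d_7 = (93 - 7^2)/4 = 44/4 = 11, a_7 = floor((9 + 7)/11) = 1.
  m_8 = 11*1 - 7 = 4, d_8 = (93 - 4^2)/11 = 77/11 = 7, a_8 = floor((9 + 4)/7) = 1.
  m_9 = 7*1 - 4 = 3, d_9 = (93 - 3^2)/7 = 84/7 = 12, a_9 = floor((9 + 3)/12) = 1.
  m_10 = 12*1 - 3 = 9, d_10 = (93 - 9^2)/12 = 12/12 = 1, a_10 = floor((9 + 9)/1) = 18.
  m_11 = 1*18 - 9 = 9, d_11 = (93 - 9^2)/1 = 12/1 = 12: (m_11, d_11) = (m_1, d_1) = (9, 12), so from here the quotients repeat a_1, ..., a_10; the period length is 10.
So sqrt(93) = [9; (1, 1, 1, 4, 6, 4, 1, 1, 1, 18)] with period length k = 10.
k is even, so the fundamental solution of x^2 - 93y^2 = 1 is (p_{k-1}, q_{k-1}) = (p_9, q_9); compute convergents through index 9.
Convergents (p_i = a_i*p_{i-1} + p_{i-2}, q_i = a_i*q_{i-1} + q_{i-2} with p_{-2}=0, p_{-1}=1, q_{-2}=1, q_{-1}=0):
  i=0: a_0=9, p_0 = 9*1 + 0 = 9, q_0 = 9*0 + 1 = 1.
  i=1: a_1=1, p_1 = 1*9 + 1 = 10, q_1 = 1*1 + 0 = 1.
  i=2: a_2=1, p_2 = 1*10 + 9 = 19, q_2 = 1*1 + 1 = 2.
  i=3: a_3=1, p_3 = 1*19 + 10 = 29, q_3 = 1*2 + 1 = 3.
  i=4: a_4=4, p_4 = 4*29 + 19 = 135, q_4 = 4*3 + 2 = 14.
  i=5: a_5=6, p_5 = 6*135 + 29 = 839, q_5 = 6*14 + 3 = 87.
  i=6: a_6=4, p_6 = 4*839 + 135 = 3491, q_6 = 4*87 + 14 = 362.
  i=7: a_7=1, p_7 = 1*3491 + 839 = 4330, q_7 = 1*362 + 87 = 449.
  i=8: a_8=1, p_8 = 1*4330 + 3491 = 7821, q_8 = 1*449 + 362 = 811.
  i=9: a_9=1, p_9 = 1*7821 + 4330 = 12151, q_9 = 1*811 + 449 = 1260.
Check: 12151^2 - 93*1260^2 = 147646801 - 147646800 = 1, so (x, y) = (12151, 1260) solves the equation, and by the theorem it is the least positive solution.

(x, y) = (12151, 1260)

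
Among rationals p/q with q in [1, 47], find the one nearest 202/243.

Expand x = 202/243 as a continued fraction with the Euclidean algorithm:
  202 = 0*243 + 202, so a_0 = 0.
  243 = 1*202 + 41, so a_1 = 1.
  202 = 4*41 + 38, so a_2 = 4.
  41 = 1*38 + 3, so a_3 = 1.
  38 = 12*3 + 2, so a_4 = 12.
  3 = 1*2 + 1, so a_5 = 1.
  2 = 2*1 + 0, so a_6 = 2.
so x = [0; 1, 4, 1, 12, 1, 2].
Convergents (p_i = a_i*p_{i-1} + p_{i-2}, q_i = a_i*q_{i-1} + q_{i-2} with p_{-2}=0, p_{-1}=1, q_{-2}=1, q_{-1}=0), until the denominator exceeds 47:
  i=0: a_0=0, p_0 = 0*1 + 0 = 0, q_0 = 0*0 + 1 = 1.
  i=1: a_1=1, p_1 = 1*0 + 1 = 1, q_1 = 1*1 + 0 = 1.
  i=2: a_2=4, p_2 = 4*1 + 0 = 4, q_2 = 4*1 + 1 = 5.
  i=3: a_3=1, p_3 = 1*4 + 1 = 5, q_3 = 1*5 + 1 = 6.
  i=4: a_4=12, p_4 = 12*5 + 4 = 64, q_4 = 12*6 + 5 = 77.
q_4 = 77 > 47, so the last convergent with denominator <= 47 is p_3/q_3 = 5/6.
The closest fraction with denominator <= 47 is either p_3/q_3 or the intermediate fraction (k*p_3 + p_2)/(k*q_3 + q_2) with the largest k >= 1 whose denominator stays <= 47; these approach x as k grows, and every other convergent or intermediate fraction in range is farther away.
Largest k: floor((47 - q_2)/q_3) = floor((47 - 5)/6) = 7.
That gives (7*5 + 4)/(7*6 + 5) = 39/47.
Compare the errors: |x - 5/6| = |202*6 - 5*243|/(243*6) = 3/1458, and |x - 39/47| = |202*47 - 39*243|/(243*47) = 17/11421.
Cross-multiplying, 17*1458 = 24786 < 34263 = 3*11421, so 17/11421 is smaller: the intermediate fraction 39/47 is closer to x than 5/6.

39/47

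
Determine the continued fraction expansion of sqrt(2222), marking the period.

[47; (7, 4, 7, 94)]

Write x_i = (sqrt(2222) + m_i)/d_i with (m_0, d_0) = (0, 1). a_0 = floor(sqrt(2222)) = 47, since 47^2 = 2209 <= 2222 < 2304 = 48^2.
Iterate m_{i+1} = d_i*a_i - m_i, d_{i+1} = (2222 - m_{i+1}^2)/d_i, a_{i+1} = floor((a_0 + m_{i+1})/d_{i+1}):
  m_1 = 1*47 - 0 = 47, d_1 = (2222 - 47^2)/1 = 13/1 = 13, a_1 = floor((47 + 47)/13) = 7.
  m_2 = 13*7 - 47 = 44, d_2 = (2222 - 44^2)/13 = 286/13 = 22, a_2 = floor((47 + 44)/22) = 4.
  m_3 = 22*4 - 44 = 44, d_3 = (2222 - 44^2)/22 = 286/22 = 13, a_3 = floor((47 + 44)/13) = 7.
  m_4 = 13*7 - 44 = 47, d_4 = (2222 - 47^2)/13 = 13/13 = 1, a_4 = floor((47 + 47)/1) = 94.
  m_5 = 1*94 - 47 = 47, d_5 = (2222 - 47^2)/1 = 13/1 = 13: (m_5, d_5) = (m_1, d_1) = (47, 13), so from here the quotients repeat a_1, ..., a_4; the period length is 4.
Hence the expansion of sqrt(2222) is a_0 = 47 followed by the repeating block 7, 4, 7, 94 (period 4).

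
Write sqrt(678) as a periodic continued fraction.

Write x_i = (sqrt(678) + m_i)/d_i with (m_0, d_0) = (0, 1). a_0 = floor(sqrt(678)) = 26, since 26^2 = 676 <= 678 < 729 = 27^2.
Iterate m_{i+1} = d_i*a_i - m_i, d_{i+1} = (678 - m_{i+1}^2)/d_i, a_{i+1} = floor((a_0 + m_{i+1})/d_{i+1}):
  m_1 = 1*26 - 0 = 26, d_1 = (678 - 26^2)/1 = 2/1 = 2, a_1 = floor((26 + 26)/2) = 26.
  m_2 = 2*26 - 26 = 26, d_2 = (678 - 26^2)/2 = 2/2 = 1, a_2 = floor((26 + 26)/1) = 52.
  m_3 = 1*52 - 26 = 26, d_3 = (678 - 26^2)/1 = 2/1 = 2: (m_3, d_3) = (m_1, d_1) = (26, 2), so from here the quotients repeat a_1, a_2; the period length is 2.
Hence the expansion of sqrt(678) is a_0 = 26 followed by the repeating block 26, 52 (period 2).

[26; (26, 52)]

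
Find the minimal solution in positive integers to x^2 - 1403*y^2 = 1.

(x, y) = (74726, 1995)

First expand sqrt(1403) as a continued fraction. With x_i = (sqrt(1403) + m_i)/d_i and (m_0, d_0) = (0, 1): a_0 = floor(sqrt(1403)) = 37, since 37^2 = 1369 <= 1403 < 1444 = 38^2.
Iterate m_{i+1} = d_i*a_i - m_i, d_{i+1} = (1403 - m_{i+1}^2)/d_i, a_{i+1} = floor((a_0 + m_{i+1})/d_{i+1}):
  m_1 = 1*37 - 0 = 37, d_1 = (1403 - 37^2)/1 = 34/1 = 34, a_1 = floor((37 + 37)/34) = 2.
  m_2 = 34*2 - 37 = 31, d_2 = (1403 - 31^2)/34 = 442/34 = 13, a_2 = floor((37 + 31)/13) = 5.
  m_3 = 13*5 - 31 = 34, d_3 = (1403 - 34^2)/13 = 247/13 = 19, a_3 = floor((37 + 34)/19) = 3.
  m_4 = 19*3 - 34 = 23, d_4 = (1403 - 23^2)/19 = 874/19 = 46, a_4 = floor((37 + 23)/46) = 1.
  m_5 = 46*1 - 23 = 23, d_5 = (1403 - 23^2)/46 = 874/46 = 19, a_5 = floor((37 + 23)/19) = 3.
  m_6 = 19*3 - 23 = 34, d_6 = (1403 - 34^2)/19 = 247/19 = 13, a_6 = floor((37 + 34)/13) = 5.
  m_7 = 13*5 - 34 = 31, d_7 = (1403 - 31^2)/13 = 442/13 = 34, a_7 = floor((37 + 31)/34) = 2.
  m_8 = 34*2 - 31 = 37, d_8 = (1403 - 37^2)/34 = 34/34 = 1, a_8 = floor((37 + 37)/1) = 74.
  m_9 = 1*74 - 37 = 37, d_9 = (1403 - 37^2)/1 = 34/1 = 34: (m_9, d_9) = (m_1, d_1) = (37, 34), so from here the quotients repeat a_1, ..., a_8; the period length is 8.
So sqrt(1403) = [37; (2, 5, 3, 1, 3, 5, 2, 74)] with period length k = 8.
k is even, so the fundamental solution of x^2 - 1403y^2 = 1 is (p_{k-1}, q_{k-1}) = (p_7, q_7); compute convergents through index 7.
Convergents (p_i = a_i*p_{i-1} + p_{i-2}, q_i = a_i*q_{i-1} + q_{i-2} with p_{-2}=0, p_{-1}=1, q_{-2}=1, q_{-1}=0):
  i=0: a_0=37, p_0 = 37*1 + 0 = 37, q_0 = 37*0 + 1 = 1.
  i=1: a_1=2, p_1 = 2*37 + 1 = 75, q_1 = 2*1 + 0 = 2.
  i=2: a_2=5, p_2 = 5*75 + 37 = 412, q_2 = 5*2 + 1 = 11.
  i=3: a_3=3, p_3 = 3*412 + 75 = 1311, q_3 = 3*11 + 2 = 35.
  i=4: a_4=1, p_4 = 1*1311 + 412 = 1723, q_4 = 1*35 + 11 = 46.
  i=5: a_5=3, p_5 = 3*1723 + 1311 = 6480, q_5 = 3*46 + 35 = 173.
  i=6: a_6=5, p_6 = 5*6480 + 1723 = 34123, q_6 = 5*173 + 46 = 911.
  i=7: a_7=2, p_7 = 2*34123 + 6480 = 74726, q_7 = 2*911 + 173 = 1995.
Check: 74726^2 - 1403*1995^2 = 5583975076 - 5583975075 = 1, so (x, y) = (74726, 1995) solves the equation, and by the theorem it is the least positive solution.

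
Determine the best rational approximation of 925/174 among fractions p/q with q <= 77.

Expand x = 925/174 as a continued fraction with the Euclidean algorithm:
  925 = 5*174 + 55, so a_0 = 5.
  174 = 3*55 + 9, so a_1 = 3.
  55 = 6*9 + 1, so a_2 = 6.
  9 = 9*1 + 0, so a_3 = 9.
so x = [5; 3, 6, 9].
Convergents (p_i = a_i*p_{i-1} + p_{i-2}, q_i = a_i*q_{i-1} + q_{i-2} with p_{-2}=0, p_{-1}=1, q_{-2}=1, q_{-1}=0), until the denominator exceeds 77:
  i=0: a_0=5, p_0 = 5*1 + 0 = 5, q_0 = 5*0 + 1 = 1.
  i=1: a_1=3, p_1 = 3*5 + 1 = 16, q_1 = 3*1 + 0 = 3.
  i=2: a_2=6, p_2 = 6*16 + 5 = 101, q_2 = 6*3 + 1 = 19.
  i=3: a_3=9, p_3 = 9*101 + 16 = 925, q_3 = 9*19 + 3 = 174.
q_3 = 174 > 77, so the last convergent with denominator <= 77 is p_2/q_2 = 101/19.
The closest fraction with denominator <= 77 is either p_2/q_2 or the intermediate fraction (k*p_2 + p_1)/(k*q_2 + q_1) with the largest k >= 1 whose denominator stays <= 77; these approach x as k grows, and every other convergent or intermediate fraction in range is farther away.
Largest k: floor((77 - q_1)/q_2) = floor((77 - 3)/19) = 3.
That gives (3*101 + 16)/(3*19 + 3) = 319/60.
Compare the errors: |x - 101/19| = |925*19 - 101*174|/(174*19) = 1/3306, and |x - 319/60| = |925*60 - 319*174|/(174*60) = 6/10440.
Cross-multiplying, 1*10440 = 10440 < 19836 = 6*3306, so 1/3306 is smaller: the convergent 101/19 is closer to x than 319/60.

101/19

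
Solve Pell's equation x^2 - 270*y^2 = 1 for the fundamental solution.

(x, y) = (5291, 322)

First expand sqrt(270) as a continued fraction. With x_i = (sqrt(270) + m_i)/d_i and (m_0, d_0) = (0, 1): a_0 = floor(sqrt(270)) = 16, since 16^2 = 256 <= 270 < 289 = 17^2.
Iterate m_{i+1} = d_i*a_i - m_i, d_{i+1} = (270 - m_{i+1}^2)/d_i, a_{i+1} = floor((a_0 + m_{i+1})/d_{i+1}):
  m_1 = 1*16 - 0 = 16, d_1 = (270 - 16^2)/1 = 14/1 = 14, a_1 = floor((16 + 16)/14) = 2.
  m_2 = 14*2 - 16 = 12, d_2 = (270 - 12^2)/14 = 126/14 = 9, a_2 = floor((16 + 12)/9) = 3.
  m_3 = 9*3 - 12 = 15, d_3 = (270 - 15^2)/9 = 45/9 = 5, a_3 = floor((16 + 15)/5) = 6.
  m_4 = 5*6 - 15 = 15, d_4 = (270 - 15^2)/5 = 45/5 = 9, a_4 = floor((16 + 15)/9) = 3.
  m_5 = 9*3 - 15 = 12, d_5 = (270 - 12^2)/9 = 126/9 = 14, a_5 = floor((16 + 12)/14) = 2.
  m_6 = 14*2 - 12 = 16, d_6 = (270 - 16^2)/14 = 14/14 = 1, a_6 = floor((16 + 16)/1) = 32.
  m_7 = 1*32 - 16 = 16, d_7 = (270 - 16^2)/1 = 14/1 = 14: (m_7, d_7) = (m_1, d_1) = (16, 14), so from here the quotients repeat a_1, ..., a_6; the period length is 6.
So sqrt(270) = [16; (2, 3, 6, 3, 2, 32)] with period length k = 6.
k is even, so the fundamental solution of x^2 - 270y^2 = 1 is (p_{k-1}, q_{k-1}) = (p_5, q_5); compute convergents through index 5.
Convergents (p_i = a_i*p_{i-1} + p_{i-2}, q_i = a_i*q_{i-1} + q_{i-2} with p_{-2}=0, p_{-1}=1, q_{-2}=1, q_{-1}=0):
  i=0: a_0=16, p_0 = 16*1 + 0 = 16, q_0 = 16*0 + 1 = 1.
  i=1: a_1=2, p_1 = 2*16 + 1 = 33, q_1 = 2*1 + 0 = 2.
  i=2: a_2=3, p_2 = 3*33 + 16 = 115, q_2 = 3*2 + 1 = 7.
  i=3: a_3=6, p_3 = 6*115 + 33 = 723, q_3 = 6*7 + 2 = 44.
  i=4: a_4=3, p_4 = 3*723 + 115 = 2284, q_4 = 3*44 + 7 = 139.
  i=5: a_5=2, p_5 = 2*2284 + 723 = 5291, q_5 = 2*139 + 44 = 322.
Check: 5291^2 - 270*322^2 = 27994681 - 27994680 = 1, so (x, y) = (5291, 322) solves the equation, and by the theorem it is the least positive solution.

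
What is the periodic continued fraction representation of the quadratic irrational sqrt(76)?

Write x_i = (sqrt(76) + m_i)/d_i with (m_0, d_0) = (0, 1). a_0 = floor(sqrt(76)) = 8, since 8^2 = 64 <= 76 < 81 = 9^2.
Iterate m_{i+1} = d_i*a_i - m_i, d_{i+1} = (76 - m_{i+1}^2)/d_i, a_{i+1} = floor((a_0 + m_{i+1})/d_{i+1}):
  m_1 = 1*8 - 0 = 8, d_1 = (76 - 8^2)/1 = 12/1 = 12, a_1 = floor((8 + 8)/12) = 1.
  m_2 = 12*1 - 8 = 4, d_2 = (76 - 4^2)/12 = 60/12 = 5, a_2 = floor((8 + 4)/5) = 2.
  m_3 = 5*2 - 4 = 6, d_3 = (76 - 6^2)/5 = 40/5 = 8, a_3 = floor((8 + 6)/8) = 1.
  m_4 = 8*1 - 6 = 2, d_4 = (76 - 2^2)/8 = 72/8 = 9, a_4 = floor((8 + 2)/9) = 1.
  m_5 = 9*1 - 2 = 7, d_5 = (76 - 7^2)/9 = 27/9 = 3, a_5 = floor((8 + 7)/3) = 5.
  m_6 = 3*5 - 7 = 8, d_6 = (76 - 8^2)/3 = 12/3 = 4, a_6 = floor((8 + 8)/4) = 4.
  m_7 = 4*4 - 8 = 8, d_7 = (76 - 8^2)/4 = 12/4 = 3, a_7 = floor((8 + 8)/3) = 5.
  m_8 = 3*5 - 8 = 7, d_8 = (76 - 7^2)/3 = 27/3 = 9, a_8 = floor((8 + 7)/9) = 1.
  m_9 = 9*1 - 7 = 2, d_9 = (76 - 2^2)/9 = 72/9 = 8, a_9 = floor((8 + 2)/8) = 1.
  m_10 = 8*1 - 2 = 6, d_10 = (76 - 6^2)/8 = 40/8 = 5, a_10 = floor((8 + 6)/5) = 2.
  m_11 = 5*2 - 6 = 4, d_11 = (76 - 4^2)/5 = 60/5 = 12, a_11 = floor((8 + 4)/12) = 1.
  m_12 = 12*1 - 4 = 8, d_12 = (76 - 8^2)/12 = 12/12 = 1, a_12 = floor((8 + 8)/1) = 16.
  m_13 = 1*16 - 8 = 8, d_13 = (76 - 8^2)/1 = 12/1 = 12: (m_13, d_13) = (m_1, d_1) = (8, 12), so from here the quotients repeat a_1, ..., a_12; the period length is 12.
Hence the expansion of sqrt(76) is a_0 = 8 followed by the repeating block 1, 2, 1, 1, 5, 4, 5, 1, 1, 2, 1, 16 (period 12).

[8; (1, 2, 1, 1, 5, 4, 5, 1, 1, 2, 1, 16)]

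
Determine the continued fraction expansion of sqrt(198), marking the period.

[14; (14, 28)]

Write x_i = (sqrt(198) + m_i)/d_i with (m_0, d_0) = (0, 1). a_0 = floor(sqrt(198)) = 14, since 14^2 = 196 <= 198 < 225 = 15^2.
Iterate m_{i+1} = d_i*a_i - m_i, d_{i+1} = (198 - m_{i+1}^2)/d_i, a_{i+1} = floor((a_0 + m_{i+1})/d_{i+1}):
  m_1 = 1*14 - 0 = 14, d_1 = (198 - 14^2)/1 = 2/1 = 2, a_1 = floor((14 + 14)/2) = 14.
  m_2 = 2*14 - 14 = 14, d_2 = (198 - 14^2)/2 = 2/2 = 1, a_2 = floor((14 + 14)/1) = 28.
  m_3 = 1*28 - 14 = 14, d_3 = (198 - 14^2)/1 = 2/1 = 2: (m_3, d_3) = (m_1, d_1) = (14, 2), so from here the quotients repeat a_1, a_2; the period length is 2.
Hence the expansion of sqrt(198) is a_0 = 14 followed by the repeating block 14, 28 (period 2).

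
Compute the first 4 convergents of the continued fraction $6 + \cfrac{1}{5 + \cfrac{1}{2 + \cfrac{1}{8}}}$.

Using the convergent recurrence p_i = a_i*p_{i-1} + p_{i-2}, q_i = a_i*q_{i-1} + q_{i-2} with p_{-2}=0, p_{-1}=1, q_{-2}=1, q_{-1}=0:
  i=0: a_0=6, p_0 = 6*1 + 0 = 6, q_0 = 6*0 + 1 = 1.
  i=1: a_1=5, p_1 = 5*6 + 1 = 31, q_1 = 5*1 + 0 = 5.
  i=2: a_2=2, p_2 = 2*31 + 6 = 68, q_2 = 2*5 + 1 = 11.
  i=3: a_3=8, p_3 = 8*68 + 31 = 575, q_3 = 8*11 + 5 = 93.

6/1, 31/5, 68/11, 575/93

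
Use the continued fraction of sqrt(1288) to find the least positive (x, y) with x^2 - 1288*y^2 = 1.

(x, y) = (323, 9)

First expand sqrt(1288) as a continued fraction. With x_i = (sqrt(1288) + m_i)/d_i and (m_0, d_0) = (0, 1): a_0 = floor(sqrt(1288)) = 35, since 35^2 = 1225 <= 1288 < 1296 = 36^2.
Iterate m_{i+1} = d_i*a_i - m_i, d_{i+1} = (1288 - m_{i+1}^2)/d_i, a_{i+1} = floor((a_0 + m_{i+1})/d_{i+1}):
  m_1 = 1*35 - 0 = 35, d_1 = (1288 - 35^2)/1 = 63/1 = 63, a_1 = floor((35 + 35)/63) = 1.
  m_2 = 63*1 - 35 = 28, d_2 = (1288 - 28^2)/63 = 504/63 = 8, a_2 = floor((35 + 28)/8) = 7.
  m_3 = 8*7 - 28 = 28, d_3 = (1288 - 28^2)/8 = 504/8 = 63, a_3 = floor((35 + 28)/63) = 1.
  m_4 = 63*1 - 28 = 35, d_4 = (1288 - 35^2)/63 = 63/63 = 1, a_4 = floor((35 + 35)/1) = 70.
  m_5 = 1*70 - 35 = 35, d_5 = (1288 - 35^2)/1 = 63/1 = 63: (m_5, d_5) = (m_1, d_1) = (35, 63), so from here the quotients repeat a_1, ..., a_4; the period length is 4.
So sqrt(1288) = [35; (1, 7, 1, 70)] with period length k = 4.
k is even, so the fundamental solution of x^2 - 1288y^2 = 1 is (p_{k-1}, q_{k-1}) = (p_3, q_3); compute convergents through index 3.
Convergents (p_i = a_i*p_{i-1} + p_{i-2}, q_i = a_i*q_{i-1} + q_{i-2} with p_{-2}=0, p_{-1}=1, q_{-2}=1, q_{-1}=0):
  i=0: a_0=35, p_0 = 35*1 + 0 = 35, q_0 = 35*0 + 1 = 1.
  i=1: a_1=1, p_1 = 1*35 + 1 = 36, q_1 = 1*1 + 0 = 1.
  i=2: a_2=7, p_2 = 7*36 + 35 = 287, q_2 = 7*1 + 1 = 8.
  i=3: a_3=1, p_3 = 1*287 + 36 = 323, q_3 = 1*8 + 1 = 9.
Check: 323^2 - 1288*9^2 = 104329 - 104328 = 1, so (x, y) = (323, 9) solves the equation, and by the theorem it is the least positive solution.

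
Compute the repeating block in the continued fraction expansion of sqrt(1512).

Write x_i = (sqrt(1512) + m_i)/d_i with (m_0, d_0) = (0, 1). a_0 = floor(sqrt(1512)) = 38, since 38^2 = 1444 <= 1512 < 1521 = 39^2.
Iterate m_{i+1} = d_i*a_i - m_i, d_{i+1} = (1512 - m_{i+1}^2)/d_i, a_{i+1} = floor((a_0 + m_{i+1})/d_{i+1}):
  m_1 = 1*38 - 0 = 38, d_1 = (1512 - 38^2)/1 = 68/1 = 68, a_1 = floor((38 + 38)/68) = 1.
  m_2 = 68*1 - 38 = 30, d_2 = (1512 - 30^2)/68 = 612/68 = 9, a_2 = floor((38 + 30)/9) = 7.
  m_3 = 9*7 - 30 = 33, d_3 = (1512 - 33^2)/9 = 423/9 = 47, a_3 = floor((38 + 33)/47) = 1.
  m_4 = 47*1 - 33 = 14, d_4 = (1512 - 14^2)/47 = 1316/47 = 28, a_4 = floor((38 + 14)/28) = 1.
  m_5 = 28*1 - 14 = 14, d_5 = (1512 - 14^2)/28 = 1316/28 = 47, a_5 = floor((38 + 14)/47) = 1.
  m_6 = 47*1 - 14 = 33, d_6 = (1512 - 33^2)/47 = 423/47 = 9, a_6 = floor((38 + 33)/9) = 7.
  m_7 = 9*7 - 33 = 30, d_7 = (1512 - 30^2)/9 = 612/9 = 68, a_7 = floor((38 + 30)/68) = 1.
  m_8 = 68*1 - 30 = 38, d_8 = (1512 - 38^2)/68 = 68/68 = 1, a_8 = floor((38 + 38)/1) = 76.
  m_9 = 1*76 - 38 = 38, d_9 = (1512 - 38^2)/1 = 68/1 = 68: (m_9, d_9) = (m_1, d_1) = (38, 68), so from here the quotients repeat a_1, ..., a_8; the period length is 8.
Hence the expansion of sqrt(1512) is a_0 = 38 followed by the repeating block 1, 7, 1, 1, 1, 7, 1, 76 (period 8).

[38; (1, 7, 1, 1, 1, 7, 1, 76)]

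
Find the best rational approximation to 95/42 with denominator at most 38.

52/23

Expand x = 95/42 as a continued fraction with the Euclidean algorithm:
  95 = 2*42 + 11, so a_0 = 2.
  42 = 3*11 + 9, so a_1 = 3.
  11 = 1*9 + 2, so a_2 = 1.
  9 = 4*2 + 1, so a_3 = 4.
  2 = 2*1 + 0, so a_4 = 2.
so x = [2; 3, 1, 4, 2].
Convergents (p_i = a_i*p_{i-1} + p_{i-2}, q_i = a_i*q_{i-1} + q_{i-2} with p_{-2}=0, p_{-1}=1, q_{-2}=1, q_{-1}=0), until the denominator exceeds 38:
  i=0: a_0=2, p_0 = 2*1 + 0 = 2, q_0 = 2*0 + 1 = 1.
  i=1: a_1=3, p_1 = 3*2 + 1 = 7, q_1 = 3*1 + 0 = 3.
  i=2: a_2=1, p_2 = 1*7 + 2 = 9, q_2 = 1*3 + 1 = 4.
  i=3: a_3=4, p_3 = 4*9 + 7 = 43, q_3 = 4*4 + 3 = 19.
  i=4: a_4=2, p_4 = 2*43 + 9 = 95, q_4 = 2*19 + 4 = 42.
q_4 = 42 > 38, so the last convergent with denominator <= 38 is p_3/q_3 = 43/19.
The closest fraction with denominator <= 38 is either p_3/q_3 or the intermediate fraction (k*p_3 + p_2)/(k*q_3 + q_2) with the largest k >= 1 whose denominator stays <= 38; these approach x as k grows, and every other convergent or intermediate fraction in range is farther away.
Largest k: floor((38 - q_2)/q_3) = floor((38 - 4)/19) = 1.
That gives (1*43 + 9)/(1*19 + 4) = 52/23.
Compare the errors: |x - 43/19| = |95*19 - 43*42|/(42*19) = 1/798, and |x - 52/23| = |95*23 - 52*42|/(42*23) = 1/966.
Cross-multiplying, 1*798 = 798 < 966 = 1*966, so 1/966 is smaller: the intermediate fraction 52/23 is closer to x than 43/19.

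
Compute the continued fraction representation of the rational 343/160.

Run the Euclidean algorithm on 343 and 160; the successive quotients are the partial quotients a_0, a_1, ... (each step inverts the fractional part left over by the previous one):
  343 = 2*160 + 23, so a_0 = 2.
  160 = 6*23 + 22, so a_1 = 6.
  23 = 1*22 + 1, so a_2 = 1.
  22 = 22*1 + 0, so a_3 = 22.
The remainder reaches 0 after 4 divisions, so the expansion has 4 partial quotients, read off in order.

[2; 6, 1, 22]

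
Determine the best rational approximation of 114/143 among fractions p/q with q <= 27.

Expand x = 114/143 as a continued fraction with the Euclidean algorithm:
  114 = 0*143 + 114, so a_0 = 0.
  143 = 1*114 + 29, so a_1 = 1.
  114 = 3*29 + 27, so a_2 = 3.
  29 = 1*27 + 2, so a_3 = 1.
  27 = 13*2 + 1, so a_4 = 13.
  2 = 2*1 + 0, so a_5 = 2.
so x = [0; 1, 3, 1, 13, 2].
Convergents (p_i = a_i*p_{i-1} + p_{i-2}, q_i = a_i*q_{i-1} + q_{i-2} with p_{-2}=0, p_{-1}=1, q_{-2}=1, q_{-1}=0), until the denominator exceeds 27:
  i=0: a_0=0, p_0 = 0*1 + 0 = 0, q_0 = 0*0 + 1 = 1.
  i=1: a_1=1, p_1 = 1*0 + 1 = 1, q_1 = 1*1 + 0 = 1.
  i=2: a_2=3, p_2 = 3*1 + 0 = 3, q_2 = 3*1 + 1 = 4.
  i=3: a_3=1, p_3 = 1*3 + 1 = 4, q_3 = 1*4 + 1 = 5.
  i=4: a_4=13, p_4 = 13*4 + 3 = 55, q_4 = 13*5 + 4 = 69.
q_4 = 69 > 27, so the last convergent with denominator <= 27 is p_3/q_3 = 4/5.
The closest fraction with denominator <= 27 is either p_3/q_3 or the intermediate fraction (k*p_3 + p_2)/(k*q_3 + q_2) with the largest k >= 1 whose denominator stays <= 27; these approach x as k grows, and every other convergent or intermediate fraction in range is farther away.
Largest k: floor((27 - q_2)/q_3) = floor((27 - 4)/5) = 4.
That gives (4*4 + 3)/(4*5 + 4) = 19/24.
Compare the errors: |x - 4/5| = |114*5 - 4*143|/(143*5) = 2/715, and |x - 19/24| = |114*24 - 19*143|/(143*24) = 19/3432.
Cross-multiplying, 2*3432 = 6864 < 13585 = 19*715, so 2/715 is smaller: the convergent 4/5 is closer to x than 19/24.

4/5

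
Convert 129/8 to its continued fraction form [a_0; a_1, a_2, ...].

[16; 8]

Run the Euclidean algorithm on 129 and 8; the successive quotients are the partial quotients a_0, a_1, ... (each step inverts the fractional part left over by the previous one):
  129 = 16*8 + 1, so a_0 = 16.
  8 = 8*1 + 0, so a_1 = 8.
The remainder reaches 0 after 2 divisions, so the expansion has 2 partial quotients, read off in order.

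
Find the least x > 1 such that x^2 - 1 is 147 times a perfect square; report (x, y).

First expand sqrt(147) as a continued fraction. With x_i = (sqrt(147) + m_i)/d_i and (m_0, d_0) = (0, 1): a_0 = floor(sqrt(147)) = 12, since 12^2 = 144 <= 147 < 169 = 13^2.
Iterate m_{i+1} = d_i*a_i - m_i, d_{i+1} = (147 - m_{i+1}^2)/d_i, a_{i+1} = floor((a_0 + m_{i+1})/d_{i+1}):
  m_1 = 1*12 - 0 = 12, d_1 = (147 - 12^2)/1 = 3/1 = 3, a_1 = floor((12 + 12)/3) = 8.
  m_2 = 3*8 - 12 = 12, d_2 = (147 - 12^2)/3 = 3/3 = 1, a_2 = floor((12 + 12)/1) = 24.
  m_3 = 1*24 - 12 = 12, d_3 = (147 - 12^2)/1 = 3/1 = 3: (m_3, d_3) = (m_1, d_1) = (12, 3), so from here the quotients repeat a_1, a_2; the period length is 2.
So sqrt(147) = [12; (8, 24)] with period length k = 2.
k is even, so the fundamental solution of x^2 - 147y^2 = 1 is (p_{k-1}, q_{k-1}) = (p_1, q_1); compute convergents through index 1.
Convergents (p_i = a_i*p_{i-1} + p_{i-2}, q_i = a_i*q_{i-1} + q_{i-2} with p_{-2}=0, p_{-1}=1, q_{-2}=1, q_{-1}=0):
  i=0: a_0=12, p_0 = 12*1 + 0 = 12, q_0 = 12*0 + 1 = 1.
  i=1: a_1=8, p_1 = 8*12 + 1 = 97, q_1 = 8*1 + 0 = 8.
Check: 97^2 - 147*8^2 = 9409 - 9408 = 1, so (x, y) = (97, 8) solves the equation, and by the theorem it is the least positive solution.

(x, y) = (97, 8)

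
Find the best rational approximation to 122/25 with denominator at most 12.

Expand x = 122/25 as a continued fraction with the Euclidean algorithm:
  122 = 4*25 + 22, so a_0 = 4.
  25 = 1*22 + 3, so a_1 = 1.
  22 = 7*3 + 1, so a_2 = 7.
  3 = 3*1 + 0, so a_3 = 3.
so x = [4; 1, 7, 3].
Convergents (p_i = a_i*p_{i-1} + p_{i-2}, q_i = a_i*q_{i-1} + q_{i-2} with p_{-2}=0, p_{-1}=1, q_{-2}=1, q_{-1}=0), until the denominator exceeds 12:
  i=0: a_0=4, p_0 = 4*1 + 0 = 4, q_0 = 4*0 + 1 = 1.
  i=1: a_1=1, p_1 = 1*4 + 1 = 5, q_1 = 1*1 + 0 = 1.
  i=2: a_2=7, p_2 = 7*5 + 4 = 39, q_2 = 7*1 + 1 = 8.
  i=3: a_3=3, p_3 = 3*39 + 5 = 122, q_3 = 3*8 + 1 = 25.
q_3 = 25 > 12, so the last convergent with denominator <= 12 is p_2/q_2 = 39/8.
The closest fraction with denominator <= 12 is either p_2/q_2 or the intermediate fraction (k*p_2 + p_1)/(k*q_2 + q_1) with the largest k >= 1 whose denominator stays <= 12; these approach x as k grows, and every other convergent or intermediate fraction in range is farther away.
Largest k: floor((12 - q_1)/q_2) = floor((12 - 1)/8) = 1.
That gives (1*39 + 5)/(1*8 + 1) = 44/9.
Compare the errors: |x - 39/8| = |122*8 - 39*25|/(25*8) = 1/200, and |x - 44/9| = |122*9 - 44*25|/(25*9) = 2/225.
Cross-multiplying, 1*225 = 225 < 400 = 2*200, so 1/200 is smaller: the convergent 39/8 is closer to x than 44/9.

39/8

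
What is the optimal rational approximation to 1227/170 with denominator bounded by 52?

Expand x = 1227/170 as a continued fraction with the Euclidean algorithm:
  1227 = 7*170 + 37, so a_0 = 7.
  170 = 4*37 + 22, so a_1 = 4.
  37 = 1*22 + 15, so a_2 = 1.
  22 = 1*15 + 7, so a_3 = 1.
  15 = 2*7 + 1, so a_4 = 2.
  7 = 7*1 + 0, so a_5 = 7.
so x = [7; 4, 1, 1, 2, 7].
Convergents (p_i = a_i*p_{i-1} + p_{i-2}, q_i = a_i*q_{i-1} + q_{i-2} with p_{-2}=0, p_{-1}=1, q_{-2}=1, q_{-1}=0), until the denominator exceeds 52:
  i=0: a_0=7, p_0 = 7*1 + 0 = 7, q_0 = 7*0 + 1 = 1.
  i=1: a_1=4, p_1 = 4*7 + 1 = 29, q_1 = 4*1 + 0 = 4.
  i=2: a_2=1, p_2 = 1*29 + 7 = 36, q_2 = 1*4 + 1 = 5.
  i=3: a_3=1, p_3 = 1*36 + 29 = 65, q_3 = 1*5 + 4 = 9.
  i=4: a_4=2, p_4 = 2*65 + 36 = 166, q_4 = 2*9 + 5 = 23.
  i=5: a_5=7, p_5 = 7*166 + 65 = 1227, q_5 = 7*23 + 9 = 170.
q_5 = 170 > 52, so the last convergent with denominator <= 52 is p_4/q_4 = 166/23.
The closest fraction with denominator <= 52 is either p_4/q_4 or the intermediate fraction (k*p_4 + p_3)/(k*q_4 + q_3) with the largest k >= 1 whose denominator stays <= 52; these approach x as k grows, and every other convergent or intermediate fraction in range is farther away.
Largest k: floor((52 - q_3)/q_4) = floor((52 - 9)/23) = 1.
That gives (1*166 + 65)/(1*23 + 9) = 231/32.
Compare the errors: |x - 166/23| = |1227*23 - 166*170|/(170*23) = 1/3910, and |x - 231/32| = |1227*32 - 231*170|/(170*32) = 6/5440.
Cross-multiplying, 1*5440 = 5440 < 23460 = 6*3910, so 1/3910 is smaller: the convergent 166/23 is closer to x than 231/32.

166/23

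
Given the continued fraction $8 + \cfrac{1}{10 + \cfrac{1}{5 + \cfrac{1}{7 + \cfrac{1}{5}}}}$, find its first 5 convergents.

Using the convergent recurrence p_i = a_i*p_{i-1} + p_{i-2}, q_i = a_i*q_{i-1} + q_{i-2} with p_{-2}=0, p_{-1}=1, q_{-2}=1, q_{-1}=0:
  i=0: a_0=8, p_0 = 8*1 + 0 = 8, q_0 = 8*0 + 1 = 1.
  i=1: a_1=10, p_1 = 10*8 + 1 = 81, q_1 = 10*1 + 0 = 10.
  i=2: a_2=5, p_2 = 5*81 + 8 = 413, q_2 = 5*10 + 1 = 51.
  i=3: a_3=7, p_3 = 7*413 + 81 = 2972, q_3 = 7*51 + 10 = 367.
  i=4: a_4=5, p_4 = 5*2972 + 413 = 15273, q_4 = 5*367 + 51 = 1886.

8/1, 81/10, 413/51, 2972/367, 15273/1886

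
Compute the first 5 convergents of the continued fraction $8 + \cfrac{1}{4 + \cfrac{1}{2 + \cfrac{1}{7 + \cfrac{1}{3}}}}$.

Using the convergent recurrence p_i = a_i*p_{i-1} + p_{i-2}, q_i = a_i*q_{i-1} + q_{i-2} with p_{-2}=0, p_{-1}=1, q_{-2}=1, q_{-1}=0:
  i=0: a_0=8, p_0 = 8*1 + 0 = 8, q_0 = 8*0 + 1 = 1.
  i=1: a_1=4, p_1 = 4*8 + 1 = 33, q_1 = 4*1 + 0 = 4.
  i=2: a_2=2, p_2 = 2*33 + 8 = 74, q_2 = 2*4 + 1 = 9.
  i=3: a_3=7, p_3 = 7*74 + 33 = 551, q_3 = 7*9 + 4 = 67.
  i=4: a_4=3, p_4 = 3*551 + 74 = 1727, q_4 = 3*67 + 9 = 210.

8/1, 33/4, 74/9, 551/67, 1727/210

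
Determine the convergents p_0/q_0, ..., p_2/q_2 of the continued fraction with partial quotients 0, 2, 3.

0/1, 1/2, 3/7

Using the convergent recurrence p_i = a_i*p_{i-1} + p_{i-2}, q_i = a_i*q_{i-1} + q_{i-2} with p_{-2}=0, p_{-1}=1, q_{-2}=1, q_{-1}=0:
  i=0: a_0=0, p_0 = 0*1 + 0 = 0, q_0 = 0*0 + 1 = 1.
  i=1: a_1=2, p_1 = 2*0 + 1 = 1, q_1 = 2*1 + 0 = 2.
  i=2: a_2=3, p_2 = 3*1 + 0 = 3, q_2 = 3*2 + 1 = 7.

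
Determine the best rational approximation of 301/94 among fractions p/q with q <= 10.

Expand x = 301/94 as a continued fraction with the Euclidean algorithm:
  301 = 3*94 + 19, so a_0 = 3.
  94 = 4*19 + 18, so a_1 = 4.
  19 = 1*18 + 1, so a_2 = 1.
  18 = 18*1 + 0, so a_3 = 18.
so x = [3; 4, 1, 18].
Convergents (p_i = a_i*p_{i-1} + p_{i-2}, q_i = a_i*q_{i-1} + q_{i-2} with p_{-2}=0, p_{-1}=1, q_{-2}=1, q_{-1}=0), until the denominator exceeds 10:
  i=0: a_0=3, p_0 = 3*1 + 0 = 3, q_0 = 3*0 + 1 = 1.
  i=1: a_1=4, p_1 = 4*3 + 1 = 13, q_1 = 4*1 + 0 = 4.
  i=2: a_2=1, p_2 = 1*13 + 3 = 16, q_2 = 1*4 + 1 = 5.
  i=3: a_3=18, p_3 = 18*16 + 13 = 301, q_3 = 18*5 + 4 = 94.
q_3 = 94 > 10, so the last convergent with denominator <= 10 is p_2/q_2 = 16/5.
The closest fraction with denominator <= 10 is either p_2/q_2 or the intermediate fraction (k*p_2 + p_1)/(k*q_2 + q_1) with the largest k >= 1 whose denominator stays <= 10; these approach x as k grows, and every other convergent or intermediate fraction in range is farther away.
Largest k: floor((10 - q_1)/q_2) = floor((10 - 4)/5) = 1.
That gives (1*16 + 13)/(1*5 + 4) = 29/9.
Compare the errors: |x - 16/5| = |301*5 - 16*94|/(94*5) = 1/470, and |x - 29/9| = |301*9 - 29*94|/(94*9) = 17/846.
Cross-multiplying, 1*846 = 846 < 7990 = 17*470, so 1/470 is smaller: the convergent 16/5 is closer to x than 29/9.

16/5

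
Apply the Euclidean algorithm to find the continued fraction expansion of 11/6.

Run the Euclidean algorithm on 11 and 6; the successive quotients are the partial quotients a_0, a_1, ... (each step inverts the fractional part left over by the previous one):
  11 = 1*6 + 5, so a_0 = 1.
  6 = 1*5 + 1, so a_1 = 1.
  5 = 5*1 + 0, so a_2 = 5.
The remainder reaches 0 after 3 divisions, so the expansion has 3 partial quotients, read off in order.

[1; 1, 5]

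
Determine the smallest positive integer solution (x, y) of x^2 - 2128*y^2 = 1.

(x, y) = (2588599, 56115)

First expand sqrt(2128) as a continued fraction. With x_i = (sqrt(2128) + m_i)/d_i and (m_0, d_0) = (0, 1): a_0 = floor(sqrt(2128)) = 46, since 46^2 = 2116 <= 2128 < 2209 = 47^2.
Iterate m_{i+1} = d_i*a_i - m_i, d_{i+1} = (2128 - m_{i+1}^2)/d_i, a_{i+1} = floor((a_0 + m_{i+1})/d_{i+1}):
  m_1 = 1*46 - 0 = 46, d_1 = (2128 - 46^2)/1 = 12/1 = 12, a_1 = floor((46 + 46)/12) = 7.
  m_2 = 12*7 - 46 = 38, d_2 = (2128 - 38^2)/12 = 684/12 = 57, a_2 = floor((46 + 38)/57) = 1.
  m_3 = 57*1 - 38 = 19, d_3 = (2128 - 19^2)/57 = 1767/57 = 31, a_3 = floor((46 + 19)/31) = 2.
  m_4 = 31*2 - 19 = 43, d_4 = (2128 - 43^2)/31 = 279/31 = 9, a_4 = floor((46 + 43)/9) = 9.
  m_5 = 9*9 - 43 = 38, d_5 = (2128 - 38^2)/9 = 684/9 = 76, a_5 = floor((46 + 38)/76) = 1.
  m_6 = 76*1 - 38 = 38, d_6 = (2128 - 38^2)/76 = 684/76 = 9, a_6 = floor((46 + 38)/9) = 9.
  m_7 = 9*9 - 38 = 43, d_7 = (2128 - 43^2)/9 = 279/9 = 31, a_7 = floor((46 + 43)/31) = 2.
  m_8 = 31*2 - 43 = 19, d_8 = (2128 - 19^2)/31 = 1767/31 = 57, a_8 = floor((46 + 19)/57) = 1.
  m_9 = 57*1 - 19 = 38, d_9 = (2128 - 38^2)/57 = 684/57 = 12, a_9 = floor((46 + 38)/12) = 7.
  m_10 = 12*7 - 38 = 46, d_10 = (2128 - 46^2)/12 = 12/12 = 1, a_10 = floor((46 + 46)/1) = 92.
  m_11 = 1*92 - 46 = 46, d_11 = (2128 - 46^2)/1 = 12/1 = 12: (m_11, d_11) = (m_1, d_1) = (46, 12), so from here the quotients repeat a_1, ..., a_10; the period length is 10.
So sqrt(2128) = [46; (7, 1, 2, 9, 1, 9, 2, 1, 7, 92)] with period length k = 10.
k is even, so the fundamental solution of x^2 - 2128y^2 = 1 is (p_{k-1}, q_{k-1}) = (p_9, q_9); compute convergents through index 9.
Convergents (p_i = a_i*p_{i-1} + p_{i-2}, q_i = a_i*q_{i-1} + q_{i-2} with p_{-2}=0, p_{-1}=1, q_{-2}=1, q_{-1}=0):
  i=0: a_0=46, p_0 = 46*1 + 0 = 46, q_0 = 46*0 + 1 = 1.
  i=1: a_1=7, p_1 = 7*46 + 1 = 323, q_1 = 7*1 + 0 = 7.
  i=2: a_2=1, p_2 = 1*323 + 46 = 369, q_2 = 1*7 + 1 = 8.
  i=3: a_3=2, p_3 = 2*369 + 323 = 1061, q_3 = 2*8 + 7 = 23.
  i=4: a_4=9, p_4 = 9*1061 + 369 = 9918, q_4 = 9*23 + 8 = 215.
  i=5: a_5=1, p_5 = 1*9918 + 1061 = 10979, q_5 = 1*215 + 23 = 238.
  i=6: a_6=9, p_6 = 9*10979 + 9918 = 108729, q_6 = 9*238 + 215 = 2357.
  i=7: a_7=2, p_7 = 2*108729 + 10979 = 228437, q_7 = 2*2357 + 238 = 4952.
  i=8: a_8=1, p_8 = 1*228437 + 108729 = 337166, q_8 = 1*4952 + 2357 = 7309.
  i=9: a_9=7, p_9 = 7*337166 + 228437 = 2588599, q_9 = 7*7309 + 4952 = 56115.
Check: 2588599^2 - 2128*56115^2 = 6700844782801 - 6700844782800 = 1, so (x, y) = (2588599, 56115) solves the equation, and by the theorem it is the least positive solution.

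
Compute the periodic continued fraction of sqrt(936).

Write x_i = (sqrt(936) + m_i)/d_i with (m_0, d_0) = (0, 1). a_0 = floor(sqrt(936)) = 30, since 30^2 = 900 <= 936 < 961 = 31^2.
Iterate m_{i+1} = d_i*a_i - m_i, d_{i+1} = (936 - m_{i+1}^2)/d_i, a_{i+1} = floor((a_0 + m_{i+1})/d_{i+1}):
  m_1 = 1*30 - 0 = 30, d_1 = (936 - 30^2)/1 = 36/1 = 36, a_1 = floor((30 + 30)/36) = 1.
  m_2 = 36*1 - 30 = 6, d_2 = (936 - 6^2)/36 = 900/36 = 25, a_2 = floor((30 + 6)/25) = 1.
  m_3 = 25*1 - 6 = 19, d_3 = (936 - 19^2)/25 = 575/25 = 23, a_3 = floor((30 + 19)/23) = 2.
  m_4 = 23*2 - 19 = 27, d_4 = (936 - 27^2)/23 = 207/23 = 9, a_4 = floor((30 + 27)/9) = 6.
  m_5 = 9*6 - 27 = 27, d_5 = (936 - 27^2)/9 = 207/9 = 23, a_5 = floor((30 + 27)/23) = 2.
  m_6 = 23*2 - 27 = 19, d_6 = (936 - 19^2)/23 = 575/23 = 25, a_6 = floor((30 + 19)/25) = 1.
  m_7 = 25*1 - 19 = 6, d_7 = (936 - 6^2)/25 = 900/25 = 36, a_7 = floor((30 + 6)/36) = 1.
  m_8 = 36*1 - 6 = 30, d_8 = (936 - 30^2)/36 = 36/36 = 1, a_8 = floor((30 + 30)/1) = 60.
  m_9 = 1*60 - 30 = 30, d_9 = (936 - 30^2)/1 = 36/1 = 36: (m_9, d_9) = (m_1, d_1) = (30, 36), so from here the quotients repeat a_1, ..., a_8; the period length is 8.
Hence the expansion of sqrt(936) is a_0 = 30 followed by the repeating block 1, 1, 2, 6, 2, 1, 1, 60 (period 8).

[30; (1, 1, 2, 6, 2, 1, 1, 60)]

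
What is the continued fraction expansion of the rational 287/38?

Run the Euclidean algorithm on 287 and 38; the successive quotients are the partial quotients a_0, a_1, ... (each step inverts the fractional part left over by the previous one):
  287 = 7*38 + 21, so a_0 = 7.
  38 = 1*21 + 17, so a_1 = 1.
  21 = 1*17 + 4, so a_2 = 1.
  17 = 4*4 + 1, so a_3 = 4.
  4 = 4*1 + 0, so a_4 = 4.
The remainder reaches 0 after 5 divisions, so the expansion has 5 partial quotients, read off in order.

[7; 1, 1, 4, 4]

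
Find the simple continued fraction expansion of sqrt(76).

Write x_i = (sqrt(76) + m_i)/d_i with (m_0, d_0) = (0, 1). a_0 = floor(sqrt(76)) = 8, since 8^2 = 64 <= 76 < 81 = 9^2.
Iterate m_{i+1} = d_i*a_i - m_i, d_{i+1} = (76 - m_{i+1}^2)/d_i, a_{i+1} = floor((a_0 + m_{i+1})/d_{i+1}):
  m_1 = 1*8 - 0 = 8, d_1 = (76 - 8^2)/1 = 12/1 = 12, a_1 = floor((8 + 8)/12) = 1.
  m_2 = 12*1 - 8 = 4, d_2 = (76 - 4^2)/12 = 60/12 = 5, a_2 = floor((8 + 4)/5) = 2.
  m_3 = 5*2 - 4 = 6, d_3 = (76 - 6^2)/5 = 40/5 = 8, a_3 = floor((8 + 6)/8) = 1.
  m_4 = 8*1 - 6 = 2, d_4 = (76 - 2^2)/8 = 72/8 = 9, a_4 = floor((8 + 2)/9) = 1.
  m_5 = 9*1 - 2 = 7, d_5 = (76 - 7^2)/9 = 27/9 = 3, a_5 = floor((8 + 7)/3) = 5.
  m_6 = 3*5 - 7 = 8, d_6 = (76 - 8^2)/3 = 12/3 = 4, a_6 = floor((8 + 8)/4) = 4.
  m_7 = 4*4 - 8 = 8, d_7 = (76 - 8^2)/4 = 12/4 = 3, a_7 = floor((8 + 8)/3) = 5.
  m_8 = 3*5 - 8 = 7, d_8 = (76 - 7^2)/3 = 27/3 = 9, a_8 = floor((8 + 7)/9) = 1.
  m_9 = 9*1 - 7 = 2, d_9 = (76 - 2^2)/9 = 72/9 = 8, a_9 = floor((8 + 2)/8) = 1.
  m_10 = 8*1 - 2 = 6, d_10 = (76 - 6^2)/8 = 40/8 = 5, a_10 = floor((8 + 6)/5) = 2.
  m_11 = 5*2 - 6 = 4, d_11 = (76 - 4^2)/5 = 60/5 = 12, a_11 = floor((8 + 4)/12) = 1.
  m_12 = 12*1 - 4 = 8, d_12 = (76 - 8^2)/12 = 12/12 = 1, a_12 = floor((8 + 8)/1) = 16.
  m_13 = 1*16 - 8 = 8, d_13 = (76 - 8^2)/1 = 12/1 = 12: (m_13, d_13) = (m_1, d_1) = (8, 12), so from here the quotients repeat a_1, ..., a_12; the period length is 12.
Hence the expansion of sqrt(76) is a_0 = 8 followed by the repeating block 1, 2, 1, 1, 5, 4, 5, 1, 1, 2, 1, 16 (period 12).

[8; (1, 2, 1, 1, 5, 4, 5, 1, 1, 2, 1, 16)]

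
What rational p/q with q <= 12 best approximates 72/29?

5/2

Expand x = 72/29 as a continued fraction with the Euclidean algorithm:
  72 = 2*29 + 14, so a_0 = 2.
  29 = 2*14 + 1, so a_1 = 2.
  14 = 14*1 + 0, so a_2 = 14.
so x = [2; 2, 14].
Convergents (p_i = a_i*p_{i-1} + p_{i-2}, q_i = a_i*q_{i-1} + q_{i-2} with p_{-2}=0, p_{-1}=1, q_{-2}=1, q_{-1}=0), until the denominator exceeds 12:
  i=0: a_0=2, p_0 = 2*1 + 0 = 2, q_0 = 2*0 + 1 = 1.
  i=1: a_1=2, p_1 = 2*2 + 1 = 5, q_1 = 2*1 + 0 = 2.
  i=2: a_2=14, p_2 = 14*5 + 2 = 72, q_2 = 14*2 + 1 = 29.
q_2 = 29 > 12, so the last convergent with denominator <= 12 is p_1/q_1 = 5/2.
The closest fraction with denominator <= 12 is either p_1/q_1 or the intermediate fraction (k*p_1 + p_0)/(k*q_1 + q_0) with the largest k >= 1 whose denominator stays <= 12; these approach x as k grows, and every other convergent or intermediate fraction in range is farther away.
Largest k: floor((12 - q_0)/q_1) = floor((12 - 1)/2) = 5.
That gives (5*5 + 2)/(5*2 + 1) = 27/11.
Compare the errors: |x - 5/2| = |72*2 - 5*29|/(29*2) = 1/58, and |x - 27/11| = |72*11 - 27*29|/(29*11) = 9/319.
Cross-multiplying, 1*319 = 319 < 522 = 9*58, so 1/58 is smaller: the convergent 5/2 is closer to x than 27/11.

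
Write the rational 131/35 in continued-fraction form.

[3; 1, 2, 1, 8]

Run the Euclidean algorithm on 131 and 35; the successive quotients are the partial quotients a_0, a_1, ... (each step inverts the fractional part left over by the previous one):
  131 = 3*35 + 26, so a_0 = 3.
  35 = 1*26 + 9, so a_1 = 1.
  26 = 2*9 + 8, so a_2 = 2.
  9 = 1*8 + 1, so a_3 = 1.
  8 = 8*1 + 0, so a_4 = 8.
The remainder reaches 0 after 5 divisions, so the expansion has 5 partial quotients, read off in order.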